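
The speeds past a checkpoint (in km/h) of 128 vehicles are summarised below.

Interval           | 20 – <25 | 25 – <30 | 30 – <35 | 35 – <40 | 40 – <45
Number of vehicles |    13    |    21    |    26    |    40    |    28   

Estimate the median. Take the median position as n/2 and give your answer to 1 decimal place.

35.5

Cumulative frequencies: 13, 34, 60, 100, 128
n = 128; position = n/2 = 64.
This falls in the class 35 – <40: L = 35, F = 60, f = 40, h = 5.
Median ≈ 35 + ((64 − 60) / 40) × 5 = 35.5000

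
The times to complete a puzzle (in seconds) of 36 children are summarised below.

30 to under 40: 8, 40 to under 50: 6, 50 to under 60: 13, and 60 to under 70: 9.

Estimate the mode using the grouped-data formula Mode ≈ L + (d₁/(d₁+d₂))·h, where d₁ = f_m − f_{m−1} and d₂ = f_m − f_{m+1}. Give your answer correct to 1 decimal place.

56.4

Modal class: 50 to under 60 (highest frequency 13).
d₁ = 13 − 6 = 7, d₂ = 13 − 9 = 4
Mode ≈ 50 + (7/(7+4)) × 10 = 50 + 6.3636 = 56.3636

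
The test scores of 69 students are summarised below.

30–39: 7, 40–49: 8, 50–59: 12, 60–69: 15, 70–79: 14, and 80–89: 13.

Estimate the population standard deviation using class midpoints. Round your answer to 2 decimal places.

15.78

Midpoints: 34.5, 44.5, 54.5, 64.5, 74.5, 84.5
n = 69, Σfm = 4360.5, mean = 63.1957
Σfm² = 292747.25
Σf(m − x̄)² = Σfm² − (Σfm)²/n = 292747.25 − 4360.5²/69 = 17182.6087
Population variance = 17182.6087 / 69 = 249.0233
Standard deviation = √249.0233 = 15.7805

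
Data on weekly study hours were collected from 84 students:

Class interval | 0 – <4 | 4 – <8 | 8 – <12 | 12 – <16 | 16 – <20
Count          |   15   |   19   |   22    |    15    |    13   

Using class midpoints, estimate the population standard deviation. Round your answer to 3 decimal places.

Midpoints: 2, 6, 10, 14, 18
n = 84, Σfm = 808, mean = 9.6190
Σfm² = 10096
Σf(m − x̄)² = Σfm² − (Σfm)²/n = 10096 − 808²/84 = 2323.8095
Population variance = 2323.8095 / 84 = 27.6644
Standard deviation = √27.6644 = 5.2597

5.260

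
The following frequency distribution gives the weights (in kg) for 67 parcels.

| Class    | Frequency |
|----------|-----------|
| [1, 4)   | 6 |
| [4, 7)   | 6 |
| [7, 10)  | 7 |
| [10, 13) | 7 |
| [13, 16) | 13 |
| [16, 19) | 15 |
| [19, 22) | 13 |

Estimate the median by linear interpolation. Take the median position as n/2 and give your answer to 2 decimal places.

14.73

Cumulative frequencies: 6, 12, 19, 26, 39, 54, 67
n = 67; position = n/2 = 33.5.
This falls in the class [13, 16): L = 13, F = 26, f = 13, h = 3.
Median ≈ 13 + ((33.5 − 26) / 13) × 3 = 14.7308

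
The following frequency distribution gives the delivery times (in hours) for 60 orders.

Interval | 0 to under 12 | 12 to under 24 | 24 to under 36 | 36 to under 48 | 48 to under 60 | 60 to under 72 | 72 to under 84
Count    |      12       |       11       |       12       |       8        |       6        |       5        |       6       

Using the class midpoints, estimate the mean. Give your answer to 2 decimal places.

34.80

Midpoints: 6, 18, 30, 42, 54, 66, 78
Σfm = 12×6 + 11×18 + 12×30 + 8×42 + 6×54 + 5×66 + 6×78 = 2088
n = Σf = 60
Mean = 2088 / 60 = 34.8000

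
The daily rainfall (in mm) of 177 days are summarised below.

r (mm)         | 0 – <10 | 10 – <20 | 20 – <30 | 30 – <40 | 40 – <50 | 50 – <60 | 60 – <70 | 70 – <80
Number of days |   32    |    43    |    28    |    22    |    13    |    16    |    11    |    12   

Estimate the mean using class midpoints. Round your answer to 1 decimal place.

Midpoints: 5, 15, 25, 35, 45, 55, 65, 75
Σfm = 32×5 + 43×15 + 28×25 + 22×35 + 13×45 + 16×55 + 11×65 + 12×75 = 5355
n = Σf = 177
Mean = 5355 / 177 = 30.2542

30.3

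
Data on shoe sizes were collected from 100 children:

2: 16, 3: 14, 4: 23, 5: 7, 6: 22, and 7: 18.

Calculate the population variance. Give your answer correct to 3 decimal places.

Values: 2, 3, 4, 5, 6, 7
n = 100, Σfx = 459, mean = 4.5900
Σfx² = 2407
Σf(x − x̄)² = Σfx² − (Σfx)²/n = 2407 − 459²/100 = 300.1900
Population variance = 300.1900 / 100 = 3.0019

3.002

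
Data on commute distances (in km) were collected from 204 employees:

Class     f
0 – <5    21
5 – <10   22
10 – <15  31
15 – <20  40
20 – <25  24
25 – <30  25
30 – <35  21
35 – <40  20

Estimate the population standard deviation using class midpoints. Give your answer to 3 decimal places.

10.563

Midpoints: 2.5, 7.5, 12.5, 17.5, 22.5, 27.5, 32.5, 37.5
n = 204, Σfm = 3965, mean = 19.4363
Σfm² = 99825
Σf(m − x̄)² = Σfm² − (Σfm)²/n = 99825 − 3965²/204 = 22760.1716
Population variance = 22760.1716 / 204 = 111.5695
Standard deviation = √111.5695 = 10.5626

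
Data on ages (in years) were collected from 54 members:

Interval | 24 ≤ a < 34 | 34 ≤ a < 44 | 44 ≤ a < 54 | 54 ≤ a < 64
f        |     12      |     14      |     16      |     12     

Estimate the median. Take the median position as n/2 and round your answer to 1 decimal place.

Cumulative frequencies: 12, 26, 42, 54
n = 54; position = n/2 = 27.
This falls in the class 44 ≤ a < 54: L = 44, F = 26, f = 16, h = 10.
Median ≈ 44 + ((27 − 26) / 16) × 10 = 44.6250

44.6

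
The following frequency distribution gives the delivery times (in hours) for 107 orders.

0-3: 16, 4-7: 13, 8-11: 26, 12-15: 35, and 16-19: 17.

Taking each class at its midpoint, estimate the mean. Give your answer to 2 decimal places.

Midpoints: 1.5, 5.5, 9.5, 13.5, 17.5
Σfm = 16×1.5 + 13×5.5 + 26×9.5 + 35×13.5 + 17×17.5 = 1112.5
n = Σf = 107
Mean = 1112.5 / 107 = 10.3972

10.40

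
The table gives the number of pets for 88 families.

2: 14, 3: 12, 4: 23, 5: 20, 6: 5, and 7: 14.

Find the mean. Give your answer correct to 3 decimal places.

Values: 2, 3, 4, 5, 6, 7
Σfx = 14×2 + 12×3 + 23×4 + 20×5 + 5×6 + 14×7 = 384
n = Σf = 88
Mean = 384 / 88 = 4.3636

4.364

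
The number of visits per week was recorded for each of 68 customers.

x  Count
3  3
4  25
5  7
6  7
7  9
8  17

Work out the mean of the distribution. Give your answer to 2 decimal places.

5.66

Values: 3, 4, 5, 6, 7, 8
Σfx = 3×3 + 25×4 + 7×5 + 7×6 + 9×7 + 17×8 = 385
n = Σf = 68
Mean = 385 / 68 = 5.6618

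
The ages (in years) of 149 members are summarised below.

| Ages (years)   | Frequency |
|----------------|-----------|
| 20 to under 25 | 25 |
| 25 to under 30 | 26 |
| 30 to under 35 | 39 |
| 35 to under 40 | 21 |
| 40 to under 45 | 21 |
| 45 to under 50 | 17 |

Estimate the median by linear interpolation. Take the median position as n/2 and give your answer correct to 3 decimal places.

Cumulative frequencies: 25, 51, 90, 111, 132, 149
n = 149; position = n/2 = 74.5.
This falls in the class 30 to under 35: L = 30, F = 51, f = 39, h = 5.
Median ≈ 30 + ((74.5 − 51) / 39) × 5 = 33.0128

33.013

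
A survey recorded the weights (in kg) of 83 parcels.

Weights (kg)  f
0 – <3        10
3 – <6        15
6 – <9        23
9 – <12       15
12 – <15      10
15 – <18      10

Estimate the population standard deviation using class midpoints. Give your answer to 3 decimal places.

Midpoints: 1.5, 4.5, 7.5, 10.5, 13.5, 16.5
n = 83, Σfm = 712.5, mean = 8.5843
Σfm² = 7818.75
Σf(m − x̄)² = Σfm² − (Σfm)²/n = 7818.75 − 712.5²/83 = 1702.4096
Population variance = 1702.4096 / 83 = 20.5110
Standard deviation = √20.5110 = 4.5289

4.529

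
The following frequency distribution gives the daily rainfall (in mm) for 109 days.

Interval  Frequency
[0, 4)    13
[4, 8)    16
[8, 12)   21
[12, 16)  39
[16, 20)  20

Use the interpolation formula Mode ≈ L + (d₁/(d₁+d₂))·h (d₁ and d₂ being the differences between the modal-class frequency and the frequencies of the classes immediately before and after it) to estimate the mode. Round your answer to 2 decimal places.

13.95

Modal class: [12, 16) (highest frequency 39).
d₁ = 39 − 21 = 18, d₂ = 39 − 20 = 19
Mode ≈ 12 + (18/(18+19)) × 4 = 12 + 1.9459 = 13.9459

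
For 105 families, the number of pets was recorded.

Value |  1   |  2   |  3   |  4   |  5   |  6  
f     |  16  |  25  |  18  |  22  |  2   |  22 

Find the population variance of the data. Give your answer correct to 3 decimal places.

2.908

Values: 1, 2, 3, 4, 5, 6
n = 105, Σfx = 350, mean = 3.3333
Σfx² = 1472
Σf(x − x̄)² = Σfx² − (Σfx)²/n = 1472 − 350²/105 = 305.3333
Population variance = 305.3333 / 105 = 2.9079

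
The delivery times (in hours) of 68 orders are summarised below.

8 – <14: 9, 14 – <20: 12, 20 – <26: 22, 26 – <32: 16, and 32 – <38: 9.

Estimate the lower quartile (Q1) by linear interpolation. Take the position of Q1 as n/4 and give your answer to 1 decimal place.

Cumulative frequencies: 9, 21, 43, 59, 68
n = 68; position = n/4 = 17.
This falls in the class 14 – <20: L = 14, F = 9, f = 12, h = 6.
Lower quartile ≈ 14 + ((17 − 9) / 12) × 6 = 18.0000

18.0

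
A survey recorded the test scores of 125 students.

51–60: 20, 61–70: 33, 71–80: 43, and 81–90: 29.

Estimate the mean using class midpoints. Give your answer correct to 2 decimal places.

71.98

Midpoints: 55.5, 65.5, 75.5, 85.5
Σfm = 20×55.5 + 33×65.5 + 43×75.5 + 29×85.5 = 8997.5
n = Σf = 125
Mean = 8997.5 / 125 = 71.9800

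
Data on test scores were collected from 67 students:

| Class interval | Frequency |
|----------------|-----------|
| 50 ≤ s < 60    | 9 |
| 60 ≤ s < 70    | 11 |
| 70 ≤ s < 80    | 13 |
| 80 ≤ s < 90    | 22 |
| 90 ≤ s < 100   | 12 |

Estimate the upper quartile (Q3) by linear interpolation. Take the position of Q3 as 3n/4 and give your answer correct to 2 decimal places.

87.84

Cumulative frequencies: 9, 20, 33, 55, 67
n = 67; position = 3n/4 = 50.25.
This falls in the class 80 ≤ s < 90: L = 80, F = 33, f = 22, h = 10.
Upper quartile ≈ 80 + ((50.25 − 33) / 22) × 10 = 87.8409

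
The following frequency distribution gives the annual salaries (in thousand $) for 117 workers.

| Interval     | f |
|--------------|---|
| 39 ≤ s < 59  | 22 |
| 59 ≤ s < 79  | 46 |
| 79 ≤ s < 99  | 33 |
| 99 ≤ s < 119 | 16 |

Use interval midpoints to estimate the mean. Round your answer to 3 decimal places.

76.350

Midpoints: 49, 69, 89, 109
Σfm = 22×49 + 46×69 + 33×89 + 16×109 = 8933
n = Σf = 117
Mean = 8933 / 117 = 76.3504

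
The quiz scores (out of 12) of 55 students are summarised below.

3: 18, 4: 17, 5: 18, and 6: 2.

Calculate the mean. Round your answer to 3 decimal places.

4.073

Values: 3, 4, 5, 6
Σfx = 18×3 + 17×4 + 18×5 + 2×6 = 224
n = Σf = 55
Mean = 224 / 55 = 4.0727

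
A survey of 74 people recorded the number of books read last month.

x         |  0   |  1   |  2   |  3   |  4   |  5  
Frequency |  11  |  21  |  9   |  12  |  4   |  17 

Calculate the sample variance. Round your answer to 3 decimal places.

Values: 0, 1, 2, 3, 4, 5
n = 74, Σfx = 176, mean = 2.3784
Σfx² = 654
Σf(x − x̄)² = Σfx² − (Σfx)²/n = 654 − 176²/74 = 235.4054
Sample variance = 235.4054 / 73 = 3.2247

3.225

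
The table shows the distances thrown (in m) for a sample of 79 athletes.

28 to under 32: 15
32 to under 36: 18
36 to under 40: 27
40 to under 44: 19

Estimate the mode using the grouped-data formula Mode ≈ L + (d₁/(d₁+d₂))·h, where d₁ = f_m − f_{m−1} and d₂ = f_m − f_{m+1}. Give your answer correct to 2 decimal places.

38.12

Modal class: 36 to under 40 (highest frequency 27).
d₁ = 27 − 18 = 9, d₂ = 27 − 19 = 8
Mode ≈ 36 + (9/(9+8)) × 4 = 36 + 2.1176 = 38.1176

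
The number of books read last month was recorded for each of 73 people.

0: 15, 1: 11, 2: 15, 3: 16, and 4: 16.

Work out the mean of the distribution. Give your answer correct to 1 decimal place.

Values: 0, 1, 2, 3, 4
Σfx = 15×0 + 11×1 + 15×2 + 16×3 + 16×4 = 153
n = Σf = 73
Mean = 153 / 73 = 2.0959

2.1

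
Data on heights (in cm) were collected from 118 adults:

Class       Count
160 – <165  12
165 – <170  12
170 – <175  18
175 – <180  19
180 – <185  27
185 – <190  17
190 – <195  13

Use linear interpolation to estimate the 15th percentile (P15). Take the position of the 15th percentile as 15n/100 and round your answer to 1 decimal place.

167.4

Cumulative frequencies: 12, 24, 42, 61, 88, 105, 118
n = 118; position = 15n/100 = 17.7.
This falls in the class 165 – <170: L = 165, F = 12, f = 12, h = 5.
15th percentile ≈ 165 + ((17.7 − 12) / 12) × 5 = 167.3750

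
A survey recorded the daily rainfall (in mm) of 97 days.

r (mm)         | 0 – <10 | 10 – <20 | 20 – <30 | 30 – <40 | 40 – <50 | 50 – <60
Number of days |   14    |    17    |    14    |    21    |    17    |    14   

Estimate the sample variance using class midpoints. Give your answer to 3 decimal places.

Midpoints: 5, 15, 25, 35, 45, 55
n = 97, Σfm = 2945, mean = 30.3608
Σfm² = 115425
Σf(m − x̄)² = Σfm² − (Σfm)²/n = 115425 − 2945²/97 = 26012.3711
Sample variance = 26012.3711 / 96 = 270.9622

270.962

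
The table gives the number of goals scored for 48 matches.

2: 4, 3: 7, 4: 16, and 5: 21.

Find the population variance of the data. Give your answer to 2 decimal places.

0.90

Values: 2, 3, 4, 5
n = 48, Σfx = 198, mean = 4.1250
Σfx² = 860
Σf(x − x̄)² = Σfx² − (Σfx)²/n = 860 − 198²/48 = 43.2500
Population variance = 43.2500 / 48 = 0.9010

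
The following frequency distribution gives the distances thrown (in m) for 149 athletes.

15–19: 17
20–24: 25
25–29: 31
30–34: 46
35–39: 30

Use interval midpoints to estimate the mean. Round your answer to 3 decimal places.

28.577

Midpoints: 17, 22, 27, 32, 37
Σfm = 17×17 + 25×22 + 31×27 + 46×32 + 30×37 = 4258
n = Σf = 149
Mean = 4258 / 149 = 28.5772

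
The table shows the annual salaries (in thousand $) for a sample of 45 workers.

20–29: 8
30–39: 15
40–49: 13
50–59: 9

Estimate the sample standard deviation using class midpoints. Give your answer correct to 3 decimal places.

10.140

Midpoints: 24.5, 34.5, 44.5, 54.5
n = 45, Σfm = 1782.5, mean = 39.6111
Σfm² = 75131.25
Σf(m − x̄)² = Σfm² − (Σfm)²/n = 75131.25 − 1782.5²/45 = 4524.4444
Sample variance = 4524.4444 / 44 = 102.8283
Standard deviation = √102.8283 = 10.1404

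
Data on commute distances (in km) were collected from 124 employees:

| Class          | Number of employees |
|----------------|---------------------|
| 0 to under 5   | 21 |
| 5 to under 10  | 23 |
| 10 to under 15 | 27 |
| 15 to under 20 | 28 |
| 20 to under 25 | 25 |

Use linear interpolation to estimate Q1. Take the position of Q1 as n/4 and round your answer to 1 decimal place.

7.2

Cumulative frequencies: 21, 44, 71, 99, 124
n = 124; position = n/4 = 31.
This falls in the class 5 to under 10: L = 5, F = 21, f = 23, h = 5.
Lower quartile ≈ 5 + ((31 − 21) / 23) × 5 = 7.1739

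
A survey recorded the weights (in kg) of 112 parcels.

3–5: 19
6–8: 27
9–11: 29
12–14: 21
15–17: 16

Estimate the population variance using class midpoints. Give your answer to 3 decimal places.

15.004

Midpoints: 4, 7, 10, 13, 16
n = 112, Σfm = 1084, mean = 9.6786
Σfm² = 12172
Σf(m − x̄)² = Σfm² − (Σfm)²/n = 12172 − 1084²/112 = 1680.4286
Population variance = 1680.4286 / 112 = 15.0038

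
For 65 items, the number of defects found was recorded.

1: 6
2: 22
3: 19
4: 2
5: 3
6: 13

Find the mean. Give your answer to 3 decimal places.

3.200

Values: 1, 2, 3, 4, 5, 6
Σfx = 6×1 + 22×2 + 19×3 + 2×4 + 3×5 + 13×6 = 208
n = Σf = 65
Mean = 208 / 65 = 3.2000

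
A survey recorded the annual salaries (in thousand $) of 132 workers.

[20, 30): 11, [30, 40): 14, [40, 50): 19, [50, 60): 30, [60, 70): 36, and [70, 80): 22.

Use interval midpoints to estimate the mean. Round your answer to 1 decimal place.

55.0

Midpoints: 25, 35, 45, 55, 65, 75
Σfm = 11×25 + 14×35 + 19×45 + 30×55 + 36×65 + 22×75 = 7260
n = Σf = 132
Mean = 7260 / 132 = 55.0000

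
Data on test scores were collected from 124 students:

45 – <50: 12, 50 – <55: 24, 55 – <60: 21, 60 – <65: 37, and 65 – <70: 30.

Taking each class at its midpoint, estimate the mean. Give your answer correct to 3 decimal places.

Midpoints: 47.5, 52.5, 57.5, 62.5, 67.5
Σfm = 12×47.5 + 24×52.5 + 21×57.5 + 37×62.5 + 30×67.5 = 7375
n = Σf = 124
Mean = 7375 / 124 = 59.4758

59.476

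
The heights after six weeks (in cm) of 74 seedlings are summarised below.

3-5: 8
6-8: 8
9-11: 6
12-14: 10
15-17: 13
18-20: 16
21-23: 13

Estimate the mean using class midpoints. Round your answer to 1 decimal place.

14.5

Midpoints: 4, 7, 10, 13, 16, 19, 22
Σfm = 8×4 + 8×7 + 6×10 + 10×13 + 13×16 + 16×19 + 13×22 = 1076
n = Σf = 74
Mean = 1076 / 74 = 14.5405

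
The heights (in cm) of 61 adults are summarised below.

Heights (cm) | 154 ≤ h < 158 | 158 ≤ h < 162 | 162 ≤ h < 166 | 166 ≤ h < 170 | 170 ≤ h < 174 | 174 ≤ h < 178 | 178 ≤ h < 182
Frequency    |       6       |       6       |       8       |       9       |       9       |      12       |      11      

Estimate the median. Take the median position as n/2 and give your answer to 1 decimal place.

170.7

Cumulative frequencies: 6, 12, 20, 29, 38, 50, 61
n = 61; position = n/2 = 30.5.
This falls in the class 170 ≤ h < 174: L = 170, F = 29, f = 9, h = 4.
Median ≈ 170 + ((30.5 − 29) / 9) × 4 = 170.6667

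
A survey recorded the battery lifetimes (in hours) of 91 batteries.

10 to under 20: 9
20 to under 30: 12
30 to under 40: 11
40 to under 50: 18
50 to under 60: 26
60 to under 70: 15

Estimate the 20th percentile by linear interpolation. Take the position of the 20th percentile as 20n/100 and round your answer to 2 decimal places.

27.67

Cumulative frequencies: 9, 21, 32, 50, 76, 91
n = 91; position = 20n/100 = 18.2.
This falls in the class 20 to under 30: L = 20, F = 9, f = 12, h = 10.
20th percentile ≈ 20 + ((18.2 − 9) / 12) × 10 = 27.6667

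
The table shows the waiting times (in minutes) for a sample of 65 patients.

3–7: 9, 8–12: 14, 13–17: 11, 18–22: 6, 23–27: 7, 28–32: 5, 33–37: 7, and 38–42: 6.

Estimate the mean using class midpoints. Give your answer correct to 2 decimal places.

19.69

Midpoints: 5, 10, 15, 20, 25, 30, 35, 40
Σfm = 9×5 + 14×10 + 11×15 + 6×20 + 7×25 + 5×30 + 7×35 + 6×40 = 1280
n = Σf = 65
Mean = 1280 / 65 = 19.6923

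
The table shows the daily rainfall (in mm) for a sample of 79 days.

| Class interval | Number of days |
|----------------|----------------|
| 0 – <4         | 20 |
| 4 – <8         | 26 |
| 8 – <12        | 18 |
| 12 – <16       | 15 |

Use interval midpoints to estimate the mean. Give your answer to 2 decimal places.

Midpoints: 2, 6, 10, 14
Σfm = 20×2 + 26×6 + 18×10 + 15×14 = 586
n = Σf = 79
Mean = 586 / 79 = 7.4177

7.42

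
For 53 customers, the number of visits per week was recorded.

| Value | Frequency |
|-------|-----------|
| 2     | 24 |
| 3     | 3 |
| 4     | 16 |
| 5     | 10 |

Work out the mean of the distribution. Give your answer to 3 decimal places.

Values: 2, 3, 4, 5
Σfx = 24×2 + 3×3 + 16×4 + 10×5 = 171
n = Σf = 53
Mean = 171 / 53 = 3.2264

3.226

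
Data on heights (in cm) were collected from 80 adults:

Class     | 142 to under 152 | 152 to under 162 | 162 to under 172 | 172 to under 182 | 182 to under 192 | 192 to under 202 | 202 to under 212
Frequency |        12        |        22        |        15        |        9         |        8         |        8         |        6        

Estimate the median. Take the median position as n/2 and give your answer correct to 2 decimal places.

166.00

Cumulative frequencies: 12, 34, 49, 58, 66, 74, 80
n = 80; position = n/2 = 40.
This falls in the class 162 to under 172: L = 162, F = 34, f = 15, h = 10.
Median ≈ 162 + ((40 − 34) / 15) × 10 = 166.0000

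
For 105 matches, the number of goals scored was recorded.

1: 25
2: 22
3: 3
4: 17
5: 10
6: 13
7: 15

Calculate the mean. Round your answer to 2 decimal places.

Values: 1, 2, 3, 4, 5, 6, 7
Σfx = 25×1 + 22×2 + 3×3 + 17×4 + 10×5 + 13×6 + 15×7 = 379
n = Σf = 105
Mean = 379 / 105 = 3.6095

3.61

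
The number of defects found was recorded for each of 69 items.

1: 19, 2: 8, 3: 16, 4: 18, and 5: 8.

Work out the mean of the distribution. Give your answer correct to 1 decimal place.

2.8

Values: 1, 2, 3, 4, 5
Σfx = 19×1 + 8×2 + 16×3 + 18×4 + 8×5 = 195
n = Σf = 69
Mean = 195 / 69 = 2.8261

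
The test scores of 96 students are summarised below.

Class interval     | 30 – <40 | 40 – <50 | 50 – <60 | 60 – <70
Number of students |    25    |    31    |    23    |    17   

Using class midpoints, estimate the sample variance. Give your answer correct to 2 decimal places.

Midpoints: 35, 45, 55, 65
n = 96, Σfm = 4640, mean = 48.3333
Σfm² = 234800
Σf(m − x̄)² = Σfm² − (Σfm)²/n = 234800 − 4640²/96 = 10533.3333
Sample variance = 10533.3333 / 95 = 110.8772

110.88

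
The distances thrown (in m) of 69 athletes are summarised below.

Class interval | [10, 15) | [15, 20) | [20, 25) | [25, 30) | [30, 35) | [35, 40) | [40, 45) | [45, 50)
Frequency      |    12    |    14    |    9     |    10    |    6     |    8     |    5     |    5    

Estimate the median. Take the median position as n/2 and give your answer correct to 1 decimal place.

24.7

Cumulative frequencies: 12, 26, 35, 45, 51, 59, 64, 69
n = 69; position = n/2 = 34.5.
This falls in the class [20, 25): L = 20, F = 26, f = 9, h = 5.
Median ≈ 20 + ((34.5 − 26) / 9) × 5 = 24.7222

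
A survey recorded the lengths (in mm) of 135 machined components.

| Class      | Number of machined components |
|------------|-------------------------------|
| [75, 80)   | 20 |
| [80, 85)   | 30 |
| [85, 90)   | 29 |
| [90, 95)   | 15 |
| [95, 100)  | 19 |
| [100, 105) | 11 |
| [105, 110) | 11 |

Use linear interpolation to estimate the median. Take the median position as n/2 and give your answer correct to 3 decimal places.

88.017

Cumulative frequencies: 20, 50, 79, 94, 113, 124, 135
n = 135; position = n/2 = 67.5.
This falls in the class [85, 90): L = 85, F = 50, f = 29, h = 5.
Median ≈ 85 + ((67.5 − 50) / 29) × 5 = 88.0172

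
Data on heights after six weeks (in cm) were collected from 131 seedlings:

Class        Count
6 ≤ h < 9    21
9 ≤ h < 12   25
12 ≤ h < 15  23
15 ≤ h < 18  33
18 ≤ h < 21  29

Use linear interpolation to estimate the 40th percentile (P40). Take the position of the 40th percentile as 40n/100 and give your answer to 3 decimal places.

Cumulative frequencies: 21, 46, 69, 102, 131
n = 131; position = 40n/100 = 52.4.
This falls in the class 12 ≤ h < 15: L = 12, F = 46, f = 23, h = 3.
40th percentile ≈ 12 + ((52.4 − 46) / 23) × 3 = 12.8348

12.835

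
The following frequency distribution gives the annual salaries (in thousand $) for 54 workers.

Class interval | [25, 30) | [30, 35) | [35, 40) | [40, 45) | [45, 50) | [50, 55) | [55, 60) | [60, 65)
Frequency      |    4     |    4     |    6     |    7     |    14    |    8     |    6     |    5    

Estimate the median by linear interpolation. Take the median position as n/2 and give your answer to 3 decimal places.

47.143

Cumulative frequencies: 4, 8, 14, 21, 35, 43, 49, 54
n = 54; position = n/2 = 27.
This falls in the class [45, 50): L = 45, F = 21, f = 14, h = 5.
Median ≈ 45 + ((27 − 21) / 14) × 5 = 47.1429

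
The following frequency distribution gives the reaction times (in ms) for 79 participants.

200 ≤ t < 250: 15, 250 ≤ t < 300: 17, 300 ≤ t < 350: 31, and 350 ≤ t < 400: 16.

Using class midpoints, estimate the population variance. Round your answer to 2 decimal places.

Midpoints: 225, 275, 325, 375
n = 79, Σfm = 24125, mean = 305.3797
Σfm² = 7569375
Σf(m − x̄)² = Σfm² − (Σfm)²/n = 7569375 − 24125²/79 = 202088.6076
Population variance = 202088.6076 / 79 = 2558.0836

2558.08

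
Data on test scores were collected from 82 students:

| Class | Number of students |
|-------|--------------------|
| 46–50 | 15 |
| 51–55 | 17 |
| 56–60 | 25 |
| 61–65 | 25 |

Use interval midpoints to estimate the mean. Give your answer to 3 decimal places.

Midpoints: 48, 53, 58, 63
Σfm = 15×48 + 17×53 + 25×58 + 25×63 = 4646
n = Σf = 82
Mean = 4646 / 82 = 56.6585

56.659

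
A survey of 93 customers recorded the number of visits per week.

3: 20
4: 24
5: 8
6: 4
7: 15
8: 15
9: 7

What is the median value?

Cumulative frequencies: 20, 44, 52, 56, 71, 86, 93
n = 93, so the median is the value in position (n+1)/2 = 47.
Position 47 falls at value 5.

5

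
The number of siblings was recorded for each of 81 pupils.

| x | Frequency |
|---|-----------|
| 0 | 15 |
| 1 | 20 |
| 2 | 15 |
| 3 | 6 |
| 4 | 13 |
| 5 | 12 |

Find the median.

2

Cumulative frequencies: 15, 35, 50, 56, 69, 81
n = 81, so the median is the value in position (n+1)/2 = 41.
Position 41 falls at value 2.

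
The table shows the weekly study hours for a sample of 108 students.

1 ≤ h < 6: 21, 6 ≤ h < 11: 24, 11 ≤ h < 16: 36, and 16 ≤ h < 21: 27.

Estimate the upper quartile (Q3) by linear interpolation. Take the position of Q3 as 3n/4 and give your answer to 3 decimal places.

16.000

Cumulative frequencies: 21, 45, 81, 108
n = 108; position = 3n/4 = 81.
This falls in the class 11 ≤ h < 16: L = 11, F = 45, f = 36, h = 5.
Upper quartile ≈ 11 + ((81 − 45) / 36) × 5 = 16.0000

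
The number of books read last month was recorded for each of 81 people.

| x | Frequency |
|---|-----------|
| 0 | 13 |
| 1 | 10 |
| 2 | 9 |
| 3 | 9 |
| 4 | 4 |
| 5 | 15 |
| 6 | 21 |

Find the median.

Cumulative frequencies: 13, 23, 32, 41, 45, 60, 81
n = 81, so the median is the value in position (n+1)/2 = 41.
Position 41 falls at value 3.

3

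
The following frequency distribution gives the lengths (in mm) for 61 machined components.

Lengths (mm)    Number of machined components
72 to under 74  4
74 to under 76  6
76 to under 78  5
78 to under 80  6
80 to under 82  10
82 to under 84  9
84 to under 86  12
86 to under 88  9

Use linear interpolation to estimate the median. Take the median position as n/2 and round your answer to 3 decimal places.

Cumulative frequencies: 4, 10, 15, 21, 31, 40, 52, 61
n = 61; position = n/2 = 30.5.
This falls in the class 80 to under 82: L = 80, F = 21, f = 10, h = 2.
Median ≈ 80 + ((30.5 − 21) / 10) × 2 = 81.9000

81.900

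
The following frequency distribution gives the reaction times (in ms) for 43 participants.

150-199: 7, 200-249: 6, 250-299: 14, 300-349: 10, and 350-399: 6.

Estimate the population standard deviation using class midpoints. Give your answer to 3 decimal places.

Midpoints: 174.5, 224.5, 274.5, 324.5, 374.5
n = 43, Σfm = 11903.5, mean = 276.8256
Σfm² = 3464960.75
Σf(m − x̄)² = Σfm² − (Σfm)²/n = 3464960.75 − 11903.5²/43 = 169767.4419
Population variance = 169767.4419 / 43 = 3948.0800
Standard deviation = √3948.0800 = 62.8337

62.834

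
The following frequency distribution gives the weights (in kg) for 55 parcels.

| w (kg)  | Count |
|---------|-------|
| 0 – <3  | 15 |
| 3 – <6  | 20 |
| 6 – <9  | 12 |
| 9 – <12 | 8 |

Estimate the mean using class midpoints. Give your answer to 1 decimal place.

Midpoints: 1.5, 4.5, 7.5, 10.5
Σfm = 15×1.5 + 20×4.5 + 12×7.5 + 8×10.5 = 286.5
n = Σf = 55
Mean = 286.5 / 55 = 5.2091

5.2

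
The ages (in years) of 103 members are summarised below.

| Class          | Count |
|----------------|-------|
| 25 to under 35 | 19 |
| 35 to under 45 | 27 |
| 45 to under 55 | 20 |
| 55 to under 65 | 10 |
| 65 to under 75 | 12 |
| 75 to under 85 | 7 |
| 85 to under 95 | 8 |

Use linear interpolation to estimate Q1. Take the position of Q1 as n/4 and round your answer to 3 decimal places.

Cumulative frequencies: 19, 46, 66, 76, 88, 95, 103
n = 103; position = n/4 = 25.75.
This falls in the class 35 to under 45: L = 35, F = 19, f = 27, h = 10.
Lower quartile ≈ 35 + ((25.75 − 19) / 27) × 10 = 37.5000

37.500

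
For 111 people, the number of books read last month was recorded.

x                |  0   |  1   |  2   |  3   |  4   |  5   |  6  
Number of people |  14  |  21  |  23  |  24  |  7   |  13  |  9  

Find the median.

Cumulative frequencies: 14, 35, 58, 82, 89, 102, 111
n = 111, so the median is the value in position (n+1)/2 = 56.
Position 56 falls at value 2.

2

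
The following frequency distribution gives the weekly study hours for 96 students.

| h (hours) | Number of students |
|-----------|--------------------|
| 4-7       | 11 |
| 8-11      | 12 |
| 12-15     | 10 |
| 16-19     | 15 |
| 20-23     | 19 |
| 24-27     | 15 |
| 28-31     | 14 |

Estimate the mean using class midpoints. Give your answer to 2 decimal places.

18.50

Midpoints: 5.5, 9.5, 13.5, 17.5, 21.5, 25.5, 29.5
Σfm = 11×5.5 + 12×9.5 + 10×13.5 + 15×17.5 + 19×21.5 + 15×25.5 + 14×29.5 = 1776
n = Σf = 96
Mean = 1776 / 96 = 18.5000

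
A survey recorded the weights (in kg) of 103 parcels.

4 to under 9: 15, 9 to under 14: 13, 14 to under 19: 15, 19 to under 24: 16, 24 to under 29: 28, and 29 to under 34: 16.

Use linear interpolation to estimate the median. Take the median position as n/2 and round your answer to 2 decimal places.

Cumulative frequencies: 15, 28, 43, 59, 87, 103
n = 103; position = n/2 = 51.5.
This falls in the class 19 to under 24: L = 19, F = 43, f = 16, h = 5.
Median ≈ 19 + ((51.5 − 43) / 16) × 5 = 21.6562

21.66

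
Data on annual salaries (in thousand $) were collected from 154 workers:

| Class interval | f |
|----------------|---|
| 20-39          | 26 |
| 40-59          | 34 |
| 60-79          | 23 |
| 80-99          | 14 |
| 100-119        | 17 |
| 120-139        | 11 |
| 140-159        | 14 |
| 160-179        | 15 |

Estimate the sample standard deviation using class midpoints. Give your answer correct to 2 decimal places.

46.16

Midpoints: 29.5, 49.5, 69.5, 89.5, 109.5, 129.5, 149.5, 169.5
n = 154, Σfm = 13223, mean = 85.8636
Σfm² = 1461338.5
Σf(m − x̄)² = Σfm² − (Σfm)²/n = 1461338.5 − 13223²/154 = 325963.6364
Sample variance = 325963.6364 / 153 = 2130.4813
Standard deviation = √2130.4813 = 46.1571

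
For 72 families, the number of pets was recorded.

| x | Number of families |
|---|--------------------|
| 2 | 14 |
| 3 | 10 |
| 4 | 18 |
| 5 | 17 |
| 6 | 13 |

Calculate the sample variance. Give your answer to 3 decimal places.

Values: 2, 3, 4, 5, 6
n = 72, Σfx = 293, mean = 4.0694
Σfx² = 1327
Σf(x − x̄)² = Σfx² − (Σfx)²/n = 1327 − 293²/72 = 134.6528
Sample variance = 134.6528 / 71 = 1.8965

1.897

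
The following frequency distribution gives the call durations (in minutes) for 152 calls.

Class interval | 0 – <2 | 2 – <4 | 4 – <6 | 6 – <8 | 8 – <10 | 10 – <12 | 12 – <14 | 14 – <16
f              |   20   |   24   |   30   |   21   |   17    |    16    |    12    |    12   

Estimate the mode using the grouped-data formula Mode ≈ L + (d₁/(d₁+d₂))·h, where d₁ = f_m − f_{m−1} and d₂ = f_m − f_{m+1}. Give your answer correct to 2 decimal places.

4.80

Modal class: 4 – <6 (highest frequency 30).
d₁ = 30 − 24 = 6, d₂ = 30 − 21 = 9
Mode ≈ 4 + (6/(6+9)) × 2 = 4 + 0.8000 = 4.8000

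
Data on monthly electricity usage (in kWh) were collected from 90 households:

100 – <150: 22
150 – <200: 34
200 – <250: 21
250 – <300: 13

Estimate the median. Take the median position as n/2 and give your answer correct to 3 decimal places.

Cumulative frequencies: 22, 56, 77, 90
n = 90; position = n/2 = 45.
This falls in the class 150 – <200: L = 150, F = 22, f = 34, h = 50.
Median ≈ 150 + ((45 − 22) / 34) × 50 = 183.8235

183.824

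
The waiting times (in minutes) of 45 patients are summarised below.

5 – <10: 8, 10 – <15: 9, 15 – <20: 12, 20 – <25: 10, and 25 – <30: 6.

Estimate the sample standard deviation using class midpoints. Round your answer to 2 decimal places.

Midpoints: 7.5, 12.5, 17.5, 22.5, 27.5
n = 45, Σfm = 772.5, mean = 17.1667
Σfm² = 15131.25
Σf(m − x̄)² = Σfm² − (Σfm)²/n = 15131.25 − 772.5²/45 = 1870.0000
Sample variance = 1870.0000 / 44 = 42.5000
Standard deviation = √42.5000 = 6.5192

6.52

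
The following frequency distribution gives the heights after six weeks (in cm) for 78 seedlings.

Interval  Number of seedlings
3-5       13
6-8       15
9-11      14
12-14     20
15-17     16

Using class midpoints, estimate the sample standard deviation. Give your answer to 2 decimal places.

4.18

Midpoints: 4, 7, 10, 13, 16
n = 78, Σfm = 813, mean = 10.4231
Σfm² = 9819
Σf(m − x̄)² = Σfm² − (Σfm)²/n = 9819 − 813²/78 = 1345.0385
Sample variance = 1345.0385 / 77 = 17.4680
Standard deviation = √17.4680 = 4.1795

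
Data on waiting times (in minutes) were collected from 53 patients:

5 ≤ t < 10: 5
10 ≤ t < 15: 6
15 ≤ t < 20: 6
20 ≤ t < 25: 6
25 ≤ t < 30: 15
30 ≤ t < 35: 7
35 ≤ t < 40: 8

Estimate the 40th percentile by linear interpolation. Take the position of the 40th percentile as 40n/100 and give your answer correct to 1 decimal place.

Cumulative frequencies: 5, 11, 17, 23, 38, 45, 53
n = 53; position = 40n/100 = 21.2.
This falls in the class 20 ≤ t < 25: L = 20, F = 17, f = 6, h = 5.
40th percentile ≈ 20 + ((21.2 − 17) / 6) × 5 = 23.5000

23.5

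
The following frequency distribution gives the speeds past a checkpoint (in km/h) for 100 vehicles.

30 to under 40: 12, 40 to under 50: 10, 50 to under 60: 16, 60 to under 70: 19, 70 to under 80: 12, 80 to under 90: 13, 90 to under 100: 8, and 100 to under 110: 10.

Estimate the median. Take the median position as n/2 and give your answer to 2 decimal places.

Cumulative frequencies: 12, 22, 38, 57, 69, 82, 90, 100
n = 100; position = n/2 = 50.
This falls in the class 60 to under 70: L = 60, F = 38, f = 19, h = 10.
Median ≈ 60 + ((50 − 38) / 19) × 10 = 66.3158

66.32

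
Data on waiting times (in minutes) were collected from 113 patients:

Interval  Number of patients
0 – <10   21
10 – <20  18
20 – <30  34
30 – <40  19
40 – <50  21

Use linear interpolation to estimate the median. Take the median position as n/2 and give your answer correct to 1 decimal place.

25.1

Cumulative frequencies: 21, 39, 73, 92, 113
n = 113; position = n/2 = 56.5.
This falls in the class 20 – <30: L = 20, F = 39, f = 34, h = 10.
Median ≈ 20 + ((56.5 − 39) / 34) × 10 = 25.1471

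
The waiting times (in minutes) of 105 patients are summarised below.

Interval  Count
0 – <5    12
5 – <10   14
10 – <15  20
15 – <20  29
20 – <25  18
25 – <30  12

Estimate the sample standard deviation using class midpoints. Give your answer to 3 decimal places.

Midpoints: 2.5, 7.5, 12.5, 17.5, 22.5, 27.5
n = 105, Σfm = 1627.5, mean = 15.5000
Σfm² = 31056.25
Σf(m − x̄)² = Σfm² − (Σfm)²/n = 31056.25 − 1627.5²/105 = 5830.0000
Sample variance = 5830.0000 / 104 = 56.0577
Standard deviation = √56.0577 = 7.4872

7.487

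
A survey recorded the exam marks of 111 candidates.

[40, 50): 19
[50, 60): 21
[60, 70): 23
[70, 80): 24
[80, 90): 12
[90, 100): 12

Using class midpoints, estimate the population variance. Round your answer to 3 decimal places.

Midpoints: 45, 55, 65, 75, 85, 95
n = 111, Σfm = 7465, mean = 67.2523
Σfm² = 529175
Σf(m − x̄)² = Σfm² − (Σfm)²/n = 529175 − 7465²/111 = 27136.9369
Population variance = 27136.9369 / 111 = 244.4769

244.477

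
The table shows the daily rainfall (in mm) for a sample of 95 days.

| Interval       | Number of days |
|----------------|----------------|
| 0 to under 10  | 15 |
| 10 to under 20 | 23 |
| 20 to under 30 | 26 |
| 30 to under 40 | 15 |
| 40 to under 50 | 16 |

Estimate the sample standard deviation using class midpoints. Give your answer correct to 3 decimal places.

Midpoints: 5, 15, 25, 35, 45
n = 95, Σfm = 2315, mean = 24.3684
Σfm² = 72575
Σf(m − x̄)² = Σfm² − (Σfm)²/n = 72575 − 2315²/95 = 16162.1053
Sample variance = 16162.1053 / 94 = 171.9373
Standard deviation = √171.9373 = 13.1125

13.112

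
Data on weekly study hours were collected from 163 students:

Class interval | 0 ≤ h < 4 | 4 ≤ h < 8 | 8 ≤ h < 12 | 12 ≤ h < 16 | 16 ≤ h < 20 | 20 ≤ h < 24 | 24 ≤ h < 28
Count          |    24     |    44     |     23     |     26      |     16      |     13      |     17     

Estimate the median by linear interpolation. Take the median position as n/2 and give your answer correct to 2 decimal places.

Cumulative frequencies: 24, 68, 91, 117, 133, 146, 163
n = 163; position = n/2 = 81.5.
This falls in the class 8 ≤ h < 12: L = 8, F = 68, f = 23, h = 4.
Median ≈ 8 + ((81.5 − 68) / 23) × 4 = 10.3478

10.35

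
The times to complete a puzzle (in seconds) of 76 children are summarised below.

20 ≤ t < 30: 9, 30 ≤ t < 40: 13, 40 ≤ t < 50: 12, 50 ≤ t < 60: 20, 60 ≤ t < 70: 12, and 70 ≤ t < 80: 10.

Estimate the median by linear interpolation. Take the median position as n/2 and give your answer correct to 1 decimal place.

52.0

Cumulative frequencies: 9, 22, 34, 54, 66, 76
n = 76; position = n/2 = 38.
This falls in the class 50 ≤ t < 60: L = 50, F = 34, f = 20, h = 10.
Median ≈ 50 + ((38 − 34) / 20) × 10 = 52.0000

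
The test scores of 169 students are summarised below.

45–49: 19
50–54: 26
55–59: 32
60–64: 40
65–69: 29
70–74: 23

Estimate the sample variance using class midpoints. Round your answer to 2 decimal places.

Midpoints: 47, 52, 57, 62, 67, 72
n = 169, Σfm = 10148, mean = 60.0473
Σfm² = 619416
Σf(m − x̄)² = Σfm² − (Σfm)²/n = 619416 − 10148²/169 = 10055.6213
Sample variance = 10055.6213 / 168 = 59.8549

59.85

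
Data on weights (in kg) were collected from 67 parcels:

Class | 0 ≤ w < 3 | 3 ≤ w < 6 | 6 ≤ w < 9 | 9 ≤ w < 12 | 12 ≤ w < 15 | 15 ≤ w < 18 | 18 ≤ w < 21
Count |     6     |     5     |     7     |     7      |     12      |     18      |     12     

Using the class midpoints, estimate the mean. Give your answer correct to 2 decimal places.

Midpoints: 1.5, 4.5, 7.5, 10.5, 13.5, 16.5, 19.5
Σfm = 6×1.5 + 5×4.5 + 7×7.5 + 7×10.5 + 12×13.5 + 18×16.5 + 12×19.5 = 850.5
n = Σf = 67
Mean = 850.5 / 67 = 12.6940

12.69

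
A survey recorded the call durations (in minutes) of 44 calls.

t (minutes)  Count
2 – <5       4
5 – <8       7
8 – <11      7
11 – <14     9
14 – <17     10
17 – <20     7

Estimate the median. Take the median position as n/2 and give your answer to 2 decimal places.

12.33

Cumulative frequencies: 4, 11, 18, 27, 37, 44
n = 44; position = n/2 = 22.
This falls in the class 11 – <14: L = 11, F = 18, f = 9, h = 3.
Median ≈ 11 + ((22 − 18) / 9) × 3 = 12.3333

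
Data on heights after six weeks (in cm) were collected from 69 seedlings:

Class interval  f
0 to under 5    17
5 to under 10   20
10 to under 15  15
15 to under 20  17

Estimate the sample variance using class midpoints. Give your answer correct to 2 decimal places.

Midpoints: 2.5, 7.5, 12.5, 17.5
n = 69, Σfm = 677.5, mean = 9.8188
Σfm² = 8781.25
Σf(m − x̄)² = Σfm² − (Σfm)²/n = 8781.25 − 677.5²/69 = 2128.9855
Sample variance = 2128.9855 / 68 = 31.3086

31.31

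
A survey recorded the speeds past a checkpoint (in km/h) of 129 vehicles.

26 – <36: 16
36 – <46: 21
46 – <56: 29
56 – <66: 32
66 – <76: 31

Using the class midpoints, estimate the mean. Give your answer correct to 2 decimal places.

54.18

Midpoints: 31, 41, 51, 61, 71
Σfm = 16×31 + 21×41 + 29×51 + 32×61 + 31×71 = 6989
n = Σf = 129
Mean = 6989 / 129 = 54.1783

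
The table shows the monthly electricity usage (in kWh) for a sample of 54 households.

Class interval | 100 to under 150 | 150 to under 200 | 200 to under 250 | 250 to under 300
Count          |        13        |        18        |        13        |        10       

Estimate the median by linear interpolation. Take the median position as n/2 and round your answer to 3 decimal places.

188.889

Cumulative frequencies: 13, 31, 44, 54
n = 54; position = n/2 = 27.
This falls in the class 150 to under 200: L = 150, F = 13, f = 18, h = 50.
Median ≈ 150 + ((27 − 13) / 18) × 50 = 188.8889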